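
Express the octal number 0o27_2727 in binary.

Each octal digit is 3 bits: 2=010 7=111 2=010 7=111 2=010 7=111.

0b10111010111010111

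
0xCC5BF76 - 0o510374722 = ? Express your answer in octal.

0xCC5BF76 = 0o1461337566 in octal.
Subtract column by column in base 8:
  6-2 → 4
  6-2 → 4
  5-7 → 6 (borrow)
  7-4-1 → 2
  3-7 → 4 (borrow)
  3-3-1 → 7 (borrow)
  1-0-1 → 0
  6-1 → 5
  4-5 → 7 (borrow)
  1-0-1 → 0

0o750742644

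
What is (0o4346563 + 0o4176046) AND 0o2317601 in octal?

0o104601

Add column by column in base 8, right to left:
  3+6 = 1 carry 1
  6+4+1 = 3 carry 1
  5+0+1 = 6
  6+6 = 4 carry 1
  4+7+1 = 4 carry 1
  3+1+1 = 5
  4+4 = 0 carry 1
  final carry 1
Sum = 0o10544631; now AND with 0o2317601:
  1&0=0, 0&2=0, 5&3=1, 4&1=0, 4&7=4, 6&6=6, 3&0=0, 1&1=1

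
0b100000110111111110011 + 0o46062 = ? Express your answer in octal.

0o4136045

0b100000110111111110011 = 0o4067763 in octal.
Add column by column in base 8, right to left:
  3+2 = 5
  6+6 = 4 carry 1
  7+0+1 = 0 carry 1
  7+6+1 = 6 carry 1
  6+4+1 = 3 carry 1
  0+0+1 = 1
  4+0 = 4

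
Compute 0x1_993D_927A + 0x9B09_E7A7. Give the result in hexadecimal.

Add column by column in base 16, right to left:
  A+7 = 1 carry 1
  7+A+1 = 2 carry 1
  2+7+1 = A
  9+E = 7 carry 1
  D+9+1 = 7 carry 1
  3+0+1 = 4
  9+B = 4 carry 1
  9+9+1 = 3 carry 1
  1+0+1 = 2

0x234477A21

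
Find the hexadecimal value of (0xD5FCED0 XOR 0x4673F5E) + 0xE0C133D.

0x174504CB

First 0xD5FCED0 XOR 0x4673F5E = 0x938F18E.
Add column by column in base 16, right to left:
  E+D = B carry 1
  8+3+1 = C
  1+3 = 4
  F+1 = 0 carry 1
  8+C+1 = 5 carry 1
  3+0+1 = 4
  9+E = 7 carry 1
  final carry 1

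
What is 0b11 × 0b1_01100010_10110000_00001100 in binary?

Multiply each base-2 digit by 3, carrying:
  0×3 = 0 → write 0
  0×3 = 0 → write 0
  1×3 = 3 → write 1 carry 1
  1×3+1 = 4 → write 0 carry 2
  0×3+2 = 2 → write 0 carry 1
  0×3+1 = 1 → write 1
  0×3 = 0 → write 0
  0×3 = 0 → write 0
  0×3 = 0 → write 0
  0×3 = 0 → write 0
  0×3 = 0 → write 0
  0×3 = 0 → write 0
  1×3 = 3 → write 1 carry 1
  1×3+1 = 4 → write 0 carry 2
  0×3+2 = 2 → write 0 carry 1
  1×3+1 = 4 → write 0 carry 2
  0×3+2 = 2 → write 0 carry 1
  1×3+1 = 4 → write 0 carry 2
  0×3+2 = 2 → write 0 carry 1
  0×3+1 = 1 → write 1
  0×3 = 0 → write 0
  1×3 = 3 → write 1 carry 1
  1×3+1 = 4 → write 0 carry 2
  0×3+2 = 2 → write 0 carry 1
  1×3+1 = 4 → write 0 carry 2
  remaining carry: 10

0b100001010000001000000100100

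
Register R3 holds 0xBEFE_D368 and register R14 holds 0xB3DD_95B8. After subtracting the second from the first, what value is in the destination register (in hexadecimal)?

0xB213DB0

Subtract column by column in base 16:
  8-8 → 0
  6-B → B (borrow)
  3-5-1 → D (borrow)
  D-9-1 → 3
  E-D → 1
  F-D → 2
  E-3 → B
  B-B → 0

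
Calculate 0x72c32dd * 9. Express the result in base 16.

0x408dc9c5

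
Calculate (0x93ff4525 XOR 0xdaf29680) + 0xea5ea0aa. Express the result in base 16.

0x1336c744f

First 0x93ff4525 XOR 0xdaf29680 = 0x490dd3a5.
Add column by column in base 16, right to left:
  5+a = f
  a+a = 4 carry 1
  3+0+1 = 4
  d+a = 7 carry 1
  d+e+1 = c carry 1
  0+5+1 = 6
  9+a = 3 carry 1
  4+e+1 = 3 carry 1
  final carry 1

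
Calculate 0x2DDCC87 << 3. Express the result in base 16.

0x16EE6438

3 bits is not a whole number of base-16 digits; in binary: 10110111011100110010000111 << 3 = 10110111011100110010000111000.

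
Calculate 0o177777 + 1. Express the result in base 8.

0o200000

The trailing 5 digits are 7 (max in base 8), so adding 1 cascades: they roll to 0 and the next digit up increments.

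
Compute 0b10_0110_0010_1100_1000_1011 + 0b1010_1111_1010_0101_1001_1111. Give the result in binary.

Add column by column in base 2, right to left:
  1+1 = 0 carry 1
  1+1+1 = 1 carry 1
  0+1+1 = 0 carry 1
  1+1+1 = 1 carry 1
  0+1+1 = 0 carry 1
  0+0+1 = 1
  0+0 = 0
  1+1 = 0 carry 1
  0+1+1 = 0 carry 1
  0+0+1 = 1
  1+1 = 0 carry 1
  1+0+1 = 0 carry 1
  0+0+1 = 1
  1+1 = 0 carry 1
  0+0+1 = 1
  0+1 = 1
  0+1 = 1
  1+1 = 0 carry 1
  1+1+1 = 1 carry 1
  0+1+1 = 0 carry 1
  0+0+1 = 1
  1+1 = 0 carry 1
  0+0+1 = 1
  0+1 = 1

0b110101011101001000101010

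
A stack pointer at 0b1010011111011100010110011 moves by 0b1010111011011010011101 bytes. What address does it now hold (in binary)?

0b1011110110110111101010000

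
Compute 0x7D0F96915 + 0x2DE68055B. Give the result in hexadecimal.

0xAAF616E70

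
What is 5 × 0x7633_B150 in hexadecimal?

0x24F027690

Multiply each base-16 digit by 5, carrying:
  0×5 = 0 → write 0
  5×5 = 25 → write 9 carry 1
  1×5+1 = 6 → write 6
  B×5 = 55 → write 7 carry 3
  3×5+3 = 18 → write 2 carry 1
  3×5+1 = 16 → write 0 carry 1
  6×5+1 = 31 → write F carry 1
  7×5+1 = 36 → write 4 carry 2
  remaining carry: 2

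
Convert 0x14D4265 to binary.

0b1010011010100001001100101

Expand each hex digit to 4 bits: 1=0001 4=0100 D=1101 4=0100 2=0010 6=0110 5=0101.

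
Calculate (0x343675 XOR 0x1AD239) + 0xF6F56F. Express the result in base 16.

First 0x343675 XOR 0x1AD239 = 0x2EE44C.
Add column by column in base 16, right to left:
  C+F = B carry 1
  4+6+1 = B
  4+5 = 9
  E+F = D carry 1
  E+6+1 = 5 carry 1
  2+F+1 = 2 carry 1
  final carry 1

0x125D9BB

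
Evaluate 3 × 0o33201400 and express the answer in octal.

0o121604400

Multiply each base-8 digit by 3, carrying:
  0×3 = 0 → write 0
  0×3 = 0 → write 0
  4×3 = 12 → write 4 carry 1
  1×3+1 = 4 → write 4
  0×3 = 0 → write 0
  2×3 = 6 → write 6
  3×3 = 9 → write 1 carry 1
  3×3+1 = 10 → write 2 carry 1
  remaining carry: 1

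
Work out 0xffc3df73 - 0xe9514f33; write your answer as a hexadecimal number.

Subtract column by column in base 16:
  3-3 → 0
  7-3 → 4
  f-f → 0
  d-4 → 9
  3-1 → 2
  c-5 → 7
  f-9 → 6
  f-e → 1

0x16729040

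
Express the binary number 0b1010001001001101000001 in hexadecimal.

Group the bits into nibbles: 0010 1000 1001 0011 0100 0001 → 289341.

0x289341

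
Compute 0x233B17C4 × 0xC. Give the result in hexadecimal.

Multiply each base-16 digit by 12, carrying:
  4×12 = 48 → write 0 carry 3
  C×12+3 = 147 → write 3 carry 9
  7×12+9 = 93 → write D carry 5
  1×12+5 = 17 → write 1 carry 1
  B×12+1 = 133 → write 5 carry 8
  3×12+8 = 44 → write C carry 2
  3×12+2 = 38 → write 6 carry 2
  2×12+2 = 26 → write A carry 1
  remaining carry: 1

0x1A6C51D30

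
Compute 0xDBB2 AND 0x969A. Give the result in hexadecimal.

AND each hex digit independently (no carries):
  D&9=9, B&6=2, B&9=9, 2&A=2

0x9292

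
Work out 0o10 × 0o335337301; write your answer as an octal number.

0o3353373010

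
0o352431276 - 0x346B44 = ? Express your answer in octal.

0o335343572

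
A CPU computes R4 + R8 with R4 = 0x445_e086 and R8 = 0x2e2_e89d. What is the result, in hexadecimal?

0x728c923

Add column by column in base 16, right to left:
  6+d = 3 carry 1
  8+9+1 = 2 carry 1
  0+8+1 = 9
  e+e = c carry 1
  5+2+1 = 8
  4+e = 2 carry 1
  4+2+1 = 7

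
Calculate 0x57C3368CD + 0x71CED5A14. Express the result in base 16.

0xC9920C2E1

Add column by column in base 16, right to left:
  D+4 = 1 carry 1
  C+1+1 = E
  8+A = 2 carry 1
  6+5+1 = C
  3+D = 0 carry 1
  3+E+1 = 2 carry 1
  C+C+1 = 9 carry 1
  7+1+1 = 9
  5+7 = C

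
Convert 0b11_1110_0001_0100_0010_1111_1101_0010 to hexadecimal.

0x3e142fd2

Group the bits into nibbles: 0011 1110 0001 0100 0010 1111 1101 0010 → 3e142fd2.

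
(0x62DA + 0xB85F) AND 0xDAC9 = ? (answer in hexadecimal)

Add column by column in base 16, right to left:
  A+F = 9 carry 1
  D+5+1 = 3 carry 1
  2+8+1 = B
  6+B = 1 carry 1
  final carry 1
Sum = 0x11B39; now AND with 0xDAC9:
  1&0=0, 1&D=1, B&A=A, 3&C=0, 9&9=9

0x1A09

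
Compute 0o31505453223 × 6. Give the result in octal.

0o231641403562

Multiply each base-8 digit by 6, carrying:
  3×6 = 18 → write 2 carry 2
  2×6+2 = 14 → write 6 carry 1
  2×6+1 = 13 → write 5 carry 1
  3×6+1 = 19 → write 3 carry 2
  5×6+2 = 32 → write 0 carry 4
  4×6+4 = 28 → write 4 carry 3
  5×6+3 = 33 → write 1 carry 4
  0×6+4 = 4 → write 4
  5×6 = 30 → write 6 carry 3
  1×6+3 = 9 → write 1 carry 1
  3×6+1 = 19 → write 3 carry 2
  remaining carry: 2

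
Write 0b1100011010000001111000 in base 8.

0o14320170

Group the bits in threes: 001 100 011 010 000 001 111 000 → 14320170.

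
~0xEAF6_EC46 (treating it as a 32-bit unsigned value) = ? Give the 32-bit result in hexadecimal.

0x150913B9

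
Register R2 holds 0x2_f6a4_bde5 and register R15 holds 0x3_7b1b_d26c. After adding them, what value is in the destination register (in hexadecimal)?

0x671c09051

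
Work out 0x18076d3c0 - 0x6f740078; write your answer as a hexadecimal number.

0x11102d348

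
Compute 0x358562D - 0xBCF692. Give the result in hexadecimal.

0x29B5F9B

Subtract column by column in base 16:
  D-2 → B
  2-9 → 9 (borrow)
  6-6-1 → F (borrow)
  5-F-1 → 5 (borrow)
  8-C-1 → B (borrow)
  5-B-1 → 9 (borrow)
  3-0-1 → 2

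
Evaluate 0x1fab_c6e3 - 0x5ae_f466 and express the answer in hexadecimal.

0x19fcd27d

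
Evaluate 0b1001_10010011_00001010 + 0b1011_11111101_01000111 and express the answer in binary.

Add column by column in base 2, right to left:
  0+1 = 1
  1+1 = 0 carry 1
  0+1+1 = 0 carry 1
  1+0+1 = 0 carry 1
  0+0+1 = 1
  0+0 = 0
  0+1 = 1
  0+0 = 0
  1+1 = 0 carry 1
  1+0+1 = 0 carry 1
  0+1+1 = 0 carry 1
  0+1+1 = 0 carry 1
  1+1+1 = 1 carry 1
  0+1+1 = 0 carry 1
  0+1+1 = 0 carry 1
  1+1+1 = 1 carry 1
  1+1+1 = 1 carry 1
  0+1+1 = 0 carry 1
  0+0+1 = 1
  1+1 = 0 carry 1
  final carry 1

0b101011001000001010001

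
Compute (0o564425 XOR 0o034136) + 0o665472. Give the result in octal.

0o1436205

First 0o564425 XOR 0o034136 = 0o550513.
Add column by column in base 8, right to left:
  3+2 = 5
  1+7 = 0 carry 1
  5+4+1 = 2 carry 1
  0+5+1 = 6
  5+6 = 3 carry 1
  5+6+1 = 4 carry 1
  final carry 1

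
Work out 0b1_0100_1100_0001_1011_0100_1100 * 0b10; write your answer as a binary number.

0b10100110000011011010011000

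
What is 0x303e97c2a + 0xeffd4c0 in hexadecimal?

Add column by column in base 16, right to left:
  a+0 = a
  2+c = e
  c+4 = 0 carry 1
  7+d+1 = 5 carry 1
  9+f+1 = 9 carry 1
  e+f+1 = e carry 1
  3+e+1 = 2 carry 1
  0+0+1 = 1
  3+0 = 3

0x312e950ea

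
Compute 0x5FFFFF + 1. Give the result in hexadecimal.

The trailing 5 digits are F (max in base 16), so adding 1 cascades: they roll to 0 and the next digit up increments.

0x600000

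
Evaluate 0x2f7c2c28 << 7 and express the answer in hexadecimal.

0x17be161400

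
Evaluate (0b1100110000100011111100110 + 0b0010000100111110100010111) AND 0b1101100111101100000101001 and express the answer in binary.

Add column by column in base 2, right to left:
  0+1 = 1
  1+1 = 0 carry 1
  1+1+1 = 1 carry 1
  0+0+1 = 1
  0+1 = 1
  1+0 = 1
  1+0 = 1
  1+0 = 1
  1+1 = 0 carry 1
  1+0+1 = 0 carry 1
  1+1+1 = 1 carry 1
  0+1+1 = 0 carry 1
  0+1+1 = 0 carry 1
  0+1+1 = 0 carry 1
  1+1+1 = 1 carry 1
  0+0+1 = 1
  0+0 = 0
  0+1 = 1
  0+0 = 0
  1+0 = 1
  1+0 = 1
  0+0 = 0
  0+1 = 1
  1+0 = 1
  1+0 = 1
Sum = 0b1110110101100010011111101; now AND with 0b1101100111101100000101001:
  1110110101100010011111101
& 1101100111101100000101001
= 1100100101100000000101001

0b1100100101100000000101001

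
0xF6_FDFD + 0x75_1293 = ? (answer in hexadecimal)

0x16C1090

Add column by column in base 16, right to left:
  D+3 = 0 carry 1
  F+9+1 = 9 carry 1
  D+2+1 = 0 carry 1
  F+1+1 = 1 carry 1
  6+5+1 = C
  F+7 = 6 carry 1
  final carry 1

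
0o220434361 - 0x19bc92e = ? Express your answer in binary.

0b101001100110111111000011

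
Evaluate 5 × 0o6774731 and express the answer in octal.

0o42760475

Multiply each base-8 digit by 5, carrying:
  1×5 = 5 → write 5
  3×5 = 15 → write 7 carry 1
  7×5+1 = 36 → write 4 carry 4
  4×5+4 = 24 → write 0 carry 3
  7×5+3 = 38 → write 6 carry 4
  7×5+4 = 39 → write 7 carry 4
  6×5+4 = 34 → write 2 carry 4
  remaining carry: 4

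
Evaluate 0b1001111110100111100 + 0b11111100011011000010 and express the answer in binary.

Add column by column in base 2, right to left:
  0+0 = 0
  0+1 = 1
  1+0 = 1
  1+0 = 1
  1+0 = 1
  1+0 = 1
  0+1 = 1
  0+1 = 1
  1+0 = 1
  0+1 = 1
  1+1 = 0 carry 1
  1+0+1 = 0 carry 1
  1+0+1 = 0 carry 1
  1+0+1 = 0 carry 1
  1+1+1 = 1 carry 1
  1+1+1 = 1 carry 1
  0+1+1 = 0 carry 1
  0+1+1 = 0 carry 1
  1+1+1 = 1 carry 1
  0+1+1 = 0 carry 1
  final carry 1

0b101001100001111111110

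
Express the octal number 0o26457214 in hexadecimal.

Each octal digit is 3 bits: 2=010 6=110 4=100 5=101 7=111 2=010 1=001 4=100.
Group the bits into nibbles: 0101 1010 0101 1110 1000 1100 → 5A5E8C.

0x5A5E8C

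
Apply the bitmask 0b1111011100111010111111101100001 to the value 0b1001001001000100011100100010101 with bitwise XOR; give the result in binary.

0b0110010101111110100011001110100

XOR bit by bit (1 where the bits differ):
  1001001001000100011100100010101
^ 1111011100111010111111101100001
= 0110010101111110100011001110100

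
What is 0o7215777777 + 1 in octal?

The trailing 6 digits are 7 (max in base 8), so adding 1 cascades: they roll to 0 and the next digit up increments.

0o7216000000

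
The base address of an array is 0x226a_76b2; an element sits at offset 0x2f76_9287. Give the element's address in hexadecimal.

0x51e10939

Add column by column in base 16, right to left:
  2+7 = 9
  b+8 = 3 carry 1
  6+2+1 = 9
  7+9 = 0 carry 1
  a+6+1 = 1 carry 1
  6+7+1 = e
  2+f = 1 carry 1
  2+2+1 = 5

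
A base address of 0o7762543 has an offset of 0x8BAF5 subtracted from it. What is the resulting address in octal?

0o5625156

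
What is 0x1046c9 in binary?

Expand each hex digit to 4 bits: 1=0001 0=0000 4=0100 6=0110 c=1100 9=1001.

0b100000100011011001001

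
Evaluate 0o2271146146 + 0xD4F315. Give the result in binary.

0b10011101110011011111101111011

0o2271146146 = 0b10010111001001100110001100110 in binary.
0xD4F315 = 0b110101001111001100010101 in binary.
Add column by column in base 2, right to left:
  0+1 = 1
  1+0 = 1
  1+1 = 0 carry 1
  0+0+1 = 1
  0+1 = 1
  1+0 = 1
  1+0 = 1
  0+0 = 0
  0+1 = 1
  0+1 = 1
  1+0 = 1
  1+0 = 1
  0+1 = 1
  0+1 = 1
  1+1 = 0 carry 1
  1+1+1 = 1 carry 1
  0+0+1 = 1
  0+0 = 0
  1+1 = 0 carry 1
  0+0+1 = 1
  0+1 = 1
  1+0 = 1
  1+1 = 0 carry 1
  1+1+1 = 1 carry 1
  0+0+1 = 1
  1+0 = 1
  0+0 = 0
  0+0 = 0
  1+0 = 1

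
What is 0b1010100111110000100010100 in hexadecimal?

Group the bits into nibbles: 0001 0101 0011 1110 0001 0001 0100 → 153E114.

0x153E114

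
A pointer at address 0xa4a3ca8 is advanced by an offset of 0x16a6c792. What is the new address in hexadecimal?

0x20f1043a

Add column by column in base 16, right to left:
  8+2 = a
  a+9 = 3 carry 1
  c+7+1 = 4 carry 1
  3+c+1 = 0 carry 1
  a+6+1 = 1 carry 1
  4+a+1 = f
  a+6 = 0 carry 1
  0+1+1 = 2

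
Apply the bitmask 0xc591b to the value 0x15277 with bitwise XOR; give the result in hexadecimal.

XOR each hex digit independently (no carries):
  1^c=d, 5^5=0, 2^9=b, 7^1=6, 7^b=c

0xd0b6c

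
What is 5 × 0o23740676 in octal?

0o143544266

Multiply each base-8 digit by 5, carrying:
  6×5 = 30 → write 6 carry 3
  7×5+3 = 38 → write 6 carry 4
  6×5+4 = 34 → write 2 carry 4
  0×5+4 = 4 → write 4
  4×5 = 20 → write 4 carry 2
  7×5+2 = 37 → write 5 carry 4
  3×5+4 = 19 → write 3 carry 2
  2×5+2 = 12 → write 4 carry 1
  remaining carry: 1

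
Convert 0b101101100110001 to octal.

Group the bits in threes: 101 101 100 110 001 → 55461.

0o55461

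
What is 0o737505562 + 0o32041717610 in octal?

0o33001425372

Add column by column in base 8, right to left:
  2+0 = 2
  6+1 = 7
  5+6 = 3 carry 1
  5+7+1 = 5 carry 1
  0+1+1 = 2
  5+7 = 4 carry 1
  7+1+1 = 1 carry 1
  3+4+1 = 0 carry 1
  7+0+1 = 0 carry 1
  0+2+1 = 3
  0+3 = 3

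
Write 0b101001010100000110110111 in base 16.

Group the bits into nibbles: 1010 0101 0100 0001 1011 0111 → a541b7.

0xa541b7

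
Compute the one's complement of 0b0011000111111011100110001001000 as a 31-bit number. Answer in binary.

0b1100111000000100011001110110111

Invert each bit: 0011000111111011100110001001000 → 1100111000000100011001110110111.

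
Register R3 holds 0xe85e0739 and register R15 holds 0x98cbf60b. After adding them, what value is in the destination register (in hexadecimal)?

Add column by column in base 16, right to left:
  9+b = 4 carry 1
  3+0+1 = 4
  7+6 = d
  0+f = f
  e+b = 9 carry 1
  5+c+1 = 2 carry 1
  8+8+1 = 1 carry 1
  e+9+1 = 8 carry 1
  final carry 1

0x18129fd44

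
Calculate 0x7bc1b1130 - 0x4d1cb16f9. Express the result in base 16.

0x2ea4ffa37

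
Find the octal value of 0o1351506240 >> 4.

0o56464312

4 bits is not a whole number of base-8 digits; in binary: 1011101001101000110010100000 >> 4 = 101110100110100011001010.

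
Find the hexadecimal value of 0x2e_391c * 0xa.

0x1ce3b18

Multiply each base-16 digit by 10, carrying:
  c×10 = 120 → write 8 carry 7
  1×10+7 = 17 → write 1 carry 1
  9×10+1 = 91 → write b carry 5
  3×10+5 = 35 → write 3 carry 2
  e×10+2 = 142 → write e carry 8
  2×10+8 = 28 → write c carry 1
  remaining carry: 1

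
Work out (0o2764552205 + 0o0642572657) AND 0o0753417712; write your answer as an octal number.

Add column by column in base 8, right to left:
  5+7 = 4 carry 1
  0+5+1 = 6
  2+6 = 0 carry 1
  2+2+1 = 5
  5+7 = 4 carry 1
  5+5+1 = 3 carry 1
  4+2+1 = 7
  6+4 = 2 carry 1
  7+6+1 = 6 carry 1
  2+0+1 = 3
Sum = 0o3627345064; now AND with 0o0753417712:
  3&0=0, 6&7=6, 2&5=0, 7&3=3, 3&4=0, 4&1=0, 5&7=5, 0&7=0, 6&1=0, 4&2=0

0o603005000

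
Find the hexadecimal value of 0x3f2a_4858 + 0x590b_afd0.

0x9835f828

Add column by column in base 16, right to left:
  8+0 = 8
  5+d = 2 carry 1
  8+f+1 = 8 carry 1
  4+a+1 = f
  a+b = 5 carry 1
  2+0+1 = 3
  f+9 = 8 carry 1
  3+5+1 = 9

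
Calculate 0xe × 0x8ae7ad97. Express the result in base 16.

0x798ab7e42

Multiply each base-16 digit by 14, carrying:
  7×14 = 98 → write 2 carry 6
  9×14+6 = 132 → write 4 carry 8
  d×14+8 = 190 → write e carry 11
  a×14+11 = 151 → write 7 carry 9
  7×14+9 = 107 → write b carry 6
  e×14+6 = 202 → write a carry 12
  a×14+12 = 152 → write 8 carry 9
  8×14+9 = 121 → write 9 carry 7
  remaining carry: 7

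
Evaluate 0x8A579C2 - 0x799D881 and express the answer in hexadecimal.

0x10BA141

Subtract column by column in base 16:
  2-1 → 1
  C-8 → 4
  9-8 → 1
  7-D → A (borrow)
  5-9-1 → B (borrow)
  A-9-1 → 0
  8-7 → 1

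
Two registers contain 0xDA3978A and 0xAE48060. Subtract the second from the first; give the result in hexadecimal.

0x2BF172A

Subtract column by column in base 16:
  A-0 → A
  8-6 → 2
  7-0 → 7
  9-8 → 1
  3-4 → F (borrow)
  A-E-1 → B (borrow)
  D-A-1 → 2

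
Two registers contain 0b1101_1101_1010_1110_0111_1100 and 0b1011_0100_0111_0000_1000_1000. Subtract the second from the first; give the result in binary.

0b1010010011110111110100

Subtract column by column in base 2:
  0-0 → 0
  0-0 → 0
  1-0 → 1
  1-1 → 0
  1-0 → 1
  1-0 → 1
  1-0 → 1
  0-1 → 1 (borrow)
  0-0-1 → 1 (borrow)
  1-0-1 → 0
  1-0 → 1
  1-0 → 1
  0-1 → 1 (borrow)
  1-1-1 → 1 (borrow)
  0-1-1 → 0 (borrow)
  1-0-1 → 0
  1-0 → 1
  0-0 → 0
  1-1 → 0
  1-0 → 1
  1-1 → 0
  0-1 → 1 (borrow)
  1-0-1 → 0
  1-1 → 0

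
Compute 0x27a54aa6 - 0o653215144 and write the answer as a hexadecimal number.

0x20f83042

0o653215144 = 0x6ad1a64 in hexadecimal.
Subtract column by column in base 16:
  6-4 → 2
  a-6 → 4
  a-a → 0
  4-1 → 3
  5-d → 8 (borrow)
  a-a-1 → f (borrow)
  7-6-1 → 0
  2-0 → 2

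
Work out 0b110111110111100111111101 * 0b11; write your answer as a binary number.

0b10100111100110110111110111

Multiply each base-2 digit by 3, carrying:
  1×3 = 3 → write 1 carry 1
  0×3+1 = 1 → write 1
  1×3 = 3 → write 1 carry 1
  1×3+1 = 4 → write 0 carry 2
  1×3+2 = 5 → write 1 carry 2
  1×3+2 = 5 → write 1 carry 2
  1×3+2 = 5 → write 1 carry 2
  1×3+2 = 5 → write 1 carry 2
  1×3+2 = 5 → write 1 carry 2
  0×3+2 = 2 → write 0 carry 1
  0×3+1 = 1 → write 1
  1×3 = 3 → write 1 carry 1
  1×3+1 = 4 → write 0 carry 2
  1×3+2 = 5 → write 1 carry 2
  1×3+2 = 5 → write 1 carry 2
  0×3+2 = 2 → write 0 carry 1
  1×3+1 = 4 → write 0 carry 2
  1×3+2 = 5 → write 1 carry 2
  1×3+2 = 5 → write 1 carry 2
  1×3+2 = 5 → write 1 carry 2
  1×3+2 = 5 → write 1 carry 2
  0×3+2 = 2 → write 0 carry 1
  1×3+1 = 4 → write 0 carry 2
  1×3+2 = 5 → write 1 carry 2
  remaining carry: 10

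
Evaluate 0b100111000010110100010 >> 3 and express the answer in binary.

Right shift by 3: drop the 3 least-significant bits.

0b100111000010110100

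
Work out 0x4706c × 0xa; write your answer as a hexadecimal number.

0x2c6438

Multiply each base-16 digit by 10, carrying:
  c×10 = 120 → write 8 carry 7
  6×10+7 = 67 → write 3 carry 4
  0×10+4 = 4 → write 4
  7×10 = 70 → write 6 carry 4
  4×10+4 = 44 → write c carry 2
  remaining carry: 2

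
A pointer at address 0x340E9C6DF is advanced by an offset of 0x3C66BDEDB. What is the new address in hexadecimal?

0x70755A5BA

Add column by column in base 16, right to left:
  F+B = A carry 1
  D+D+1 = B carry 1
  6+E+1 = 5 carry 1
  C+D+1 = A carry 1
  9+B+1 = 5 carry 1
  E+6+1 = 5 carry 1
  0+6+1 = 7
  4+C = 0 carry 1
  3+3+1 = 7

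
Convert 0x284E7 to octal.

0o502347

Expand each hex digit to 4 bits: 2=0010 8=1000 4=0100 E=1110 7=0111.
Group the bits in threes: 101 000 010 011 100 111 → 502347.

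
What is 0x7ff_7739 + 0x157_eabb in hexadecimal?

Add column by column in base 16, right to left:
  9+b = 4 carry 1
  3+b+1 = f
  7+a = 1 carry 1
  7+e+1 = 6 carry 1
  f+7+1 = 7 carry 1
  f+5+1 = 5 carry 1
  7+1+1 = 9

0x95761f4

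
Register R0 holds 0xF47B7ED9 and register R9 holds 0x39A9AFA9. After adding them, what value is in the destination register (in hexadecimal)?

Add column by column in base 16, right to left:
  9+9 = 2 carry 1
  D+A+1 = 8 carry 1
  E+F+1 = E carry 1
  7+A+1 = 2 carry 1
  B+9+1 = 5 carry 1
  7+A+1 = 2 carry 1
  4+9+1 = E
  F+3 = 2 carry 1
  final carry 1

0x12E252E82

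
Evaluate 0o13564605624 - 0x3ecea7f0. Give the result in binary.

0b11111000001000110001110100100

0o13564605624 = 0b1011101110100110000101110010100 in binary.
0x3ecea7f0 = 0b111110110011101010011111110000 in binary.
Subtract column by column in base 2:
  0-0 → 0
  0-0 → 0
  1-0 → 1
  0-0 → 0
  1-1 → 0
  0-1 → 1 (borrow)
  0-1-1 → 0 (borrow)
  1-1-1 → 1 (borrow)
  1-1-1 → 1 (borrow)
  1-1-1 → 1 (borrow)
  0-1-1 → 0 (borrow)
  1-0-1 → 0
  0-0 → 0
  0-1 → 1 (borrow)
  0-0-1 → 1 (borrow)
  0-1-1 → 0 (borrow)
  1-0-1 → 0
  1-1 → 0
  0-1 → 1 (borrow)
  0-1-1 → 0 (borrow)
  1-0-1 → 0
  0-0 → 0
  1-1 → 0
  1-1 → 0
  1-0 → 1
  0-1 → 1 (borrow)
  1-1-1 → 1 (borrow)
  1-1-1 → 1 (borrow)
  1-1-1 → 1 (borrow)
  0-1-1 → 0 (borrow)
  1-0-1 → 0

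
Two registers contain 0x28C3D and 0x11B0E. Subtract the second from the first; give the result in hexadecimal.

0x1712F

Subtract column by column in base 16:
  D-E → F (borrow)
  3-0-1 → 2
  C-B → 1
  8-1 → 7
  2-1 → 1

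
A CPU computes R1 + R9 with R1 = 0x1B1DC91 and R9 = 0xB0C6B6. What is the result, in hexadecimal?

0x262A347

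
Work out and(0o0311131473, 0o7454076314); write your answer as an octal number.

AND each oct digit independently (no carries):
  0&7=0, 3&4=0, 1&5=1, 1&4=0, 1&0=0, 3&7=3, 1&6=0, 4&3=0, 7&1=1, 3&4=0

0o0010030010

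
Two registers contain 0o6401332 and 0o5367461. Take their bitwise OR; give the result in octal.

0o7767773

OR each oct digit independently (no carries):
  6|5=7, 4|3=7, 0|6=6, 1|7=7, 3|4=7, 3|6=7, 2|1=3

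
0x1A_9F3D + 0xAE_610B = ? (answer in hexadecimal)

0xC90048

Add column by column in base 16, right to left:
  D+B = 8 carry 1
  3+0+1 = 4
  F+1 = 0 carry 1
  9+6+1 = 0 carry 1
  A+E+1 = 9 carry 1
  1+A+1 = C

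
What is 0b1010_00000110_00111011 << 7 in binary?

Left shift by 7: append 7 zero bits.

0b101000000110001110110000000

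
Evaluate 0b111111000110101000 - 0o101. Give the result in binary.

0b111111000101100111

0o101 = 0b1000001 in binary.
Subtract column by column in base 2:
  0-1 → 1 (borrow)
  0-0-1 → 1 (borrow)
  0-0-1 → 1 (borrow)
  1-0-1 → 0
  0-0 → 0
  1-0 → 1
  0-1 → 1 (borrow)
  1-0-1 → 0
  1-0 → 1
  0-0 → 0
  0-0 → 0
  0-0 → 0
  1-0 → 1
  1-0 → 1
  1-0 → 1
  1-0 → 1
  1-0 → 1
  1-0 → 1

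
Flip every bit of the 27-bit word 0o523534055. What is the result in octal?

0o254243722

Each oct digit d becomes 7−d:
  5→2, 2→5, 3→4, 5→2, 3→4, 4→3, 0→7, 5→2, 5→2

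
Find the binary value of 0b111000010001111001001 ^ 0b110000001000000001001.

XOR bit by bit (1 where the bits differ):
  111000010001111001001
^ 110000001000000001001
= 001000011001111000000

0b001000011001111000000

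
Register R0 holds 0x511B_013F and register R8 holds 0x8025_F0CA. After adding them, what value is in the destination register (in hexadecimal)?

Add column by column in base 16, right to left:
  F+A = 9 carry 1
  3+C+1 = 0 carry 1
  1+0+1 = 2
  0+F = F
  B+5 = 0 carry 1
  1+2+1 = 4
  1+0 = 1
  5+8 = D

0xD140F209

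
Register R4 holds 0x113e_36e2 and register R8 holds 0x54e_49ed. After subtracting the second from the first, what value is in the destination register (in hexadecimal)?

0xbefecf5

Subtract column by column in base 16:
  2-d → 5 (borrow)
  e-e-1 → f (borrow)
  6-9-1 → c (borrow)
  3-4-1 → e (borrow)
  e-e-1 → f (borrow)
  3-4-1 → e (borrow)
  1-5-1 → b (borrow)
  1-0-1 → 0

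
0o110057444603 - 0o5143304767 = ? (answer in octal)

0o102714137614

Subtract column by column in base 8:
  3-7 → 4 (borrow)
  0-6-1 → 1 (borrow)
  6-7-1 → 6 (borrow)
  4-4-1 → 7 (borrow)
  4-0-1 → 3
  4-3 → 1
  7-3 → 4
  5-4 → 1
  0-1 → 7 (borrow)
  0-5-1 → 2 (borrow)
  1-0-1 → 0
  1-0 → 1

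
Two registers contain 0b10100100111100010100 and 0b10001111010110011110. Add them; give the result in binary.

Add column by column in base 2, right to left:
  0+0 = 0
  0+1 = 1
  1+1 = 0 carry 1
  0+1+1 = 0 carry 1
  1+1+1 = 1 carry 1
  0+0+1 = 1
  0+0 = 0
  0+1 = 1
  1+1 = 0 carry 1
  1+0+1 = 0 carry 1
  1+1+1 = 1 carry 1
  1+0+1 = 0 carry 1
  0+1+1 = 0 carry 1
  0+1+1 = 0 carry 1
  1+1+1 = 1 carry 1
  0+1+1 = 0 carry 1
  0+0+1 = 1
  1+0 = 1
  0+0 = 0
  1+1 = 0 carry 1
  final carry 1

0b100110100010010110010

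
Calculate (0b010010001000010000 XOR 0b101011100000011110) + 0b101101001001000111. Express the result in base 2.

0b1100110110001010101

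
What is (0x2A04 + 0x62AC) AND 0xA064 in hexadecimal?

0x8020

Add column by column in base 16, right to left:
  4+C = 0 carry 1
  0+A+1 = B
  A+2 = C
  2+6 = 8
Sum = 0x8CB0; now AND with 0xA064:
  8&A=8, C&0=0, B&6=2, 0&4=0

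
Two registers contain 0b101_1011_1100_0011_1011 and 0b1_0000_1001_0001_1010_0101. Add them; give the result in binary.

0b101100100110111100000

Add column by column in base 2, right to left:
  1+1 = 0 carry 1
  1+0+1 = 0 carry 1
  0+1+1 = 0 carry 1
  1+0+1 = 0 carry 1
  1+0+1 = 0 carry 1
  1+1+1 = 1 carry 1
  0+0+1 = 1
  0+1 = 1
  0+1 = 1
  0+0 = 0
  1+0 = 1
  1+0 = 1
  1+1 = 0 carry 1
  1+0+1 = 0 carry 1
  0+0+1 = 1
  1+1 = 0 carry 1
  1+0+1 = 0 carry 1
  0+0+1 = 1
  1+0 = 1
  0+0 = 0
  0+1 = 1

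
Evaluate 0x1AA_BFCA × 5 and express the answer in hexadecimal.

Multiply each base-16 digit by 5, carrying:
  A×5 = 50 → write 2 carry 3
  C×5+3 = 63 → write F carry 3
  F×5+3 = 78 → write E carry 4
  B×5+4 = 59 → write B carry 3
  A×5+3 = 53 → write 5 carry 3
  A×5+3 = 53 → write 5 carry 3
  1×5+3 = 8 → write 8

0x855BEF2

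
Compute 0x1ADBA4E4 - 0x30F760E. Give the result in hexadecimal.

0x17CC2ED6

Subtract column by column in base 16:
  4-E → 6 (borrow)
  E-0-1 → D
  4-6 → E (borrow)
  A-7-1 → 2
  B-F → C (borrow)
  D-0-1 → C
  A-3 → 7
  1-0 → 1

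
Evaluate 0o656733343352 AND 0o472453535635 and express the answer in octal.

AND each oct digit independently (no carries):
  6&4=4, 5&7=5, 6&2=2, 7&4=4, 3&5=1, 3&3=3, 3&5=1, 4&3=0, 3&5=1, 3&6=2, 5&3=1, 2&5=0

0o452413101210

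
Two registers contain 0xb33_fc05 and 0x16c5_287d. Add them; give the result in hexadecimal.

0x21f92482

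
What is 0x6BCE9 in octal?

Expand each hex digit to 4 bits: 6=0110 B=1011 C=1100 E=1110 9=1001.
Group the bits in threes: 001 101 011 110 011 101 001 → 1536351.

0o1536351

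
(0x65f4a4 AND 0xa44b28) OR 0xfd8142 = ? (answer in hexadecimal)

0xfdc162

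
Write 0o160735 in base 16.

0xE1DD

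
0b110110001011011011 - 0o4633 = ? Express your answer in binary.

0b110101100101000000

0o4633 = 0b100110011011 in binary.
Subtract column by column in base 2:
  1-1 → 0
  1-1 → 0
  0-0 → 0
  1-1 → 0
  1-1 → 0
  0-0 → 0
  1-0 → 1
  1-1 → 0
  0-1 → 1 (borrow)
  1-0-1 → 0
  0-0 → 0
  0-1 → 1 (borrow)
  0-0-1 → 1 (borrow)
  1-0-1 → 0
  1-0 → 1
  0-0 → 0
  1-0 → 1
  1-0 → 1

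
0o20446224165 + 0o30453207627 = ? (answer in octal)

0o51121434014

Add column by column in base 8, right to left:
  5+7 = 4 carry 1
  6+2+1 = 1 carry 1
  1+6+1 = 0 carry 1
  4+7+1 = 4 carry 1
  2+0+1 = 3
  2+2 = 4
  6+3 = 1 carry 1
  4+5+1 = 2 carry 1
  4+4+1 = 1 carry 1
  0+0+1 = 1
  2+3 = 5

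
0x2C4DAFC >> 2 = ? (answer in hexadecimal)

0xB136BF

2 bits is not a whole number of base-16 digits; in binary: 10110001001101101011111100 >> 2 = 101100010011011010111111.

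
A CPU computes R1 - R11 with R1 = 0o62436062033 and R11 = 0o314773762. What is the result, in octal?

0o62121066051

Subtract column by column in base 8:
  3-2 → 1
  3-6 → 5 (borrow)
  0-7-1 → 0 (borrow)
  2-3-1 → 6 (borrow)
  6-7-1 → 6 (borrow)
  0-7-1 → 0 (borrow)
  6-4-1 → 1
  3-1 → 2
  4-3 → 1
  2-0 → 2
  6-0 → 6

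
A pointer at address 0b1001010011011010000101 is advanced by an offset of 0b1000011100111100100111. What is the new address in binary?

Add column by column in base 2, right to left:
  1+1 = 0 carry 1
  0+1+1 = 0 carry 1
  1+1+1 = 1 carry 1
  0+0+1 = 1
  0+0 = 0
  0+1 = 1
  0+0 = 0
  1+0 = 1
  0+1 = 1
  1+1 = 0 carry 1
  1+1+1 = 1 carry 1
  0+1+1 = 0 carry 1
  1+0+1 = 0 carry 1
  1+0+1 = 0 carry 1
  0+1+1 = 0 carry 1
  0+1+1 = 0 carry 1
  1+1+1 = 1 carry 1
  0+0+1 = 1
  1+0 = 1
  0+0 = 0
  0+0 = 0
  1+1 = 0 carry 1
  final carry 1

0b10001110000010110101100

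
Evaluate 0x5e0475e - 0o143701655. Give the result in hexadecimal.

0o143701655 = 0x18f83ad in hexadecimal.
Subtract column by column in base 16:
  e-d → 1
  5-a → b (borrow)
  7-3-1 → 3
  4-8 → c (borrow)
  0-f-1 → 0 (borrow)
  e-8-1 → 5
  5-1 → 4

0x450c3b1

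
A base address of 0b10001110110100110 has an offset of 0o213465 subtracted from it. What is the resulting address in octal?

0b10001110110100110 = 0o216646 in octal.
Subtract column by column in base 8:
  6-5 → 1
  4-6 → 6 (borrow)
  6-4-1 → 1
  6-3 → 3
  1-1 → 0
  2-2 → 0

0o3161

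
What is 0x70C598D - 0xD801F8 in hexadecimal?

0x6345795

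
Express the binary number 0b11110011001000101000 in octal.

0o3631050

Group the bits in threes: 011 110 011 001 000 101 000 → 3631050.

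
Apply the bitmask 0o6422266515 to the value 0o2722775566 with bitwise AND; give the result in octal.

AND each oct digit independently (no carries):
  2&6=2, 7&4=4, 2&2=2, 2&2=2, 7&2=2, 7&6=6, 5&6=4, 5&5=5, 6&1=0, 6&5=4

0o2422264504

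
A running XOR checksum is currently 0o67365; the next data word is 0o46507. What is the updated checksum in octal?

XOR each oct digit independently (no carries):
  6^4=2, 7^6=1, 3^5=6, 6^0=6, 5^7=2

0o21662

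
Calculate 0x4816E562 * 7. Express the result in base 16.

Multiply each base-16 digit by 7, carrying:
  2×7 = 14 → write E
  6×7 = 42 → write A carry 2
  5×7+2 = 37 → write 5 carry 2
  E×7+2 = 100 → write 4 carry 6
  6×7+6 = 48 → write 0 carry 3
  1×7+3 = 10 → write A
  8×7 = 56 → write 8 carry 3
  4×7+3 = 31 → write F carry 1
  remaining carry: 1

0x1F8A045AE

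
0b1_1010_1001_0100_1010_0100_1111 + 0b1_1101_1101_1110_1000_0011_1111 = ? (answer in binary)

0b11100001110011001010001110

Add column by column in base 2, right to left:
  1+1 = 0 carry 1
  1+1+1 = 1 carry 1
  1+1+1 = 1 carry 1
  1+1+1 = 1 carry 1
  0+1+1 = 0 carry 1
  0+1+1 = 0 carry 1
  1+0+1 = 0 carry 1
  0+0+1 = 1
  0+0 = 0
  1+0 = 1
  0+0 = 0
  1+1 = 0 carry 1
  0+0+1 = 1
  0+1 = 1
  1+1 = 0 carry 1
  0+1+1 = 0 carry 1
  1+1+1 = 1 carry 1
  0+0+1 = 1
  0+1 = 1
  1+1 = 0 carry 1
  0+1+1 = 0 carry 1
  1+0+1 = 0 carry 1
  0+1+1 = 0 carry 1
  1+1+1 = 1 carry 1
  1+1+1 = 1 carry 1
  final carry 1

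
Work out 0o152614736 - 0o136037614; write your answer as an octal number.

0o14555122

Subtract column by column in base 8:
  6-4 → 2
  3-1 → 2
  7-6 → 1
  4-7 → 5 (borrow)
  1-3-1 → 5 (borrow)
  6-0-1 → 5
  2-6 → 4 (borrow)
  5-3-1 → 1
  1-1 → 0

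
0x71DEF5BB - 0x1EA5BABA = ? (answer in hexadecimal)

0x53393B01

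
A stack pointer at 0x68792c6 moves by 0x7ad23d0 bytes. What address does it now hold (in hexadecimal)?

Add column by column in base 16, right to left:
  6+0 = 6
  c+d = 9 carry 1
  2+3+1 = 6
  9+2 = b
  7+d = 4 carry 1
  8+a+1 = 3 carry 1
  6+7+1 = e

0xe34b696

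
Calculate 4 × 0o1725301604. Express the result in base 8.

0o7525407020

Multiply each base-8 digit by 4, carrying:
  4×4 = 16 → write 0 carry 2
  0×4+2 = 2 → write 2
  6×4 = 24 → write 0 carry 3
  1×4+3 = 7 → write 7
  0×4 = 0 → write 0
  3×4 = 12 → write 4 carry 1
  5×4+1 = 21 → write 5 carry 2
  2×4+2 = 10 → write 2 carry 1
  7×4+1 = 29 → write 5 carry 3
  1×4+3 = 7 → write 7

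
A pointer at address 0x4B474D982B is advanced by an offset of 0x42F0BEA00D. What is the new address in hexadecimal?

Add column by column in base 16, right to left:
  B+D = 8 carry 1
  2+0+1 = 3
  8+0 = 8
  9+A = 3 carry 1
  D+E+1 = C carry 1
  4+B+1 = 0 carry 1
  7+0+1 = 8
  4+F = 3 carry 1
  B+2+1 = E
  4+4 = 8

0x8E380C3838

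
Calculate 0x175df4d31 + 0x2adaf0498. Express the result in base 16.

Add column by column in base 16, right to left:
  1+8 = 9
  3+9 = c
  d+4 = 1 carry 1
  4+0+1 = 5
  f+f = e carry 1
  d+a+1 = 8 carry 1
  5+d+1 = 3 carry 1
  7+a+1 = 2 carry 1
  1+2+1 = 4

0x4238e51c9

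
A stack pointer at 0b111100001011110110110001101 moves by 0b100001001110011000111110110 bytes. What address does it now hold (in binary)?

0b1011101011010001111110000011

Add column by column in base 2, right to left:
  1+0 = 1
  0+1 = 1
  1+1 = 0 carry 1
  1+0+1 = 0 carry 1
  0+1+1 = 0 carry 1
  0+1+1 = 0 carry 1
  0+1+1 = 0 carry 1
  1+1+1 = 1 carry 1
  1+1+1 = 1 carry 1
  0+0+1 = 1
  1+0 = 1
  1+0 = 1
  0+1 = 1
  1+1 = 0 carry 1
  1+0+1 = 0 carry 1
  1+0+1 = 0 carry 1
  1+1+1 = 1 carry 1
  0+1+1 = 0 carry 1
  1+1+1 = 1 carry 1
  0+0+1 = 1
  0+0 = 0
  0+1 = 1
  0+0 = 0
  1+0 = 1
  1+0 = 1
  1+0 = 1
  1+1 = 0 carry 1
  final carry 1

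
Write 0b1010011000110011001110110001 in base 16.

0xA6333B1

Group the bits into nibbles: 1010 0110 0011 0011 0011 1011 0001 → A6333B1.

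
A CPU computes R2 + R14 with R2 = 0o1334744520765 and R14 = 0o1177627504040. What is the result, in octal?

0o2534574225025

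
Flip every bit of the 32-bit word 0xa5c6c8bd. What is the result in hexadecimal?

Each hex digit d becomes f−d:
  a→5, 5→a, c→3, 6→9, c→3, 8→7, b→4, d→2

0x5a393742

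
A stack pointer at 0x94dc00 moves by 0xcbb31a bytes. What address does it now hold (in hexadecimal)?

0x1608f1a

Add column by column in base 16, right to left:
  0+a = a
  0+1 = 1
  c+3 = f
  d+b = 8 carry 1
  4+b+1 = 0 carry 1
  9+c+1 = 6 carry 1
  final carry 1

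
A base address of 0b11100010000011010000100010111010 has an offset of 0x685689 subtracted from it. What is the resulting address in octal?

0o34151131061

0b11100010000011010000100010111010 = 0o34203204272 in octal.
0x685689 = 0o32053211 in octal.
Subtract column by column in base 8:
  2-1 → 1
  7-1 → 6
  2-2 → 0
  4-3 → 1
  0-5 → 3 (borrow)
  2-0-1 → 1
  3-2 → 1
  0-3 → 5 (borrow)
  2-0-1 → 1
  4-0 → 4
  3-0 → 3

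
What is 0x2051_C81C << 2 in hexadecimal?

0x81472070

2 bits is not a whole number of base-16 digits; in binary: 100000010100011100100000011100 << 2 = 10000001010001110010000001110000.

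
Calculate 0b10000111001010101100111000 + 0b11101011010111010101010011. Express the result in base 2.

0b101110010100010000010001011

Add column by column in base 2, right to left:
  0+1 = 1
  0+1 = 1
  0+0 = 0
  1+0 = 1
  1+1 = 0 carry 1
  1+0+1 = 0 carry 1
  0+1+1 = 0 carry 1
  0+0+1 = 1
  1+1 = 0 carry 1
  1+0+1 = 0 carry 1
  0+1+1 = 0 carry 1
  1+0+1 = 0 carry 1
  0+1+1 = 0 carry 1
  1+1+1 = 1 carry 1
  0+1+1 = 0 carry 1
  1+0+1 = 0 carry 1
  0+1+1 = 0 carry 1
  0+0+1 = 1
  1+1 = 0 carry 1
  1+1+1 = 1 carry 1
  1+0+1 = 0 carry 1
  0+1+1 = 0 carry 1
  0+0+1 = 1
  0+1 = 1
  0+1 = 1
  1+1 = 0 carry 1
  final carry 1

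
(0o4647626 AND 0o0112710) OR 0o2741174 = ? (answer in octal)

0o2743774

0o4647626 AND 0o0112710 = 0o0002600.
Then OR with 0o2741174.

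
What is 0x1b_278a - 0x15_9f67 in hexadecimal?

0x58823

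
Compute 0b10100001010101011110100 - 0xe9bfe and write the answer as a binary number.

0b10000100000111011110110

0xe9bfe = 0b11101001101111111110 in binary.
Subtract column by column in base 2:
  0-0 → 0
  0-1 → 1 (borrow)
  1-1-1 → 1 (borrow)
  0-1-1 → 0 (borrow)
  1-1-1 → 1 (borrow)
  1-1-1 → 1 (borrow)
  1-1-1 → 1 (borrow)
  1-1-1 → 1 (borrow)
  0-1-1 → 0 (borrow)
  1-1-1 → 1 (borrow)
  0-0-1 → 1 (borrow)
  1-1-1 → 1 (borrow)
  0-1-1 → 0 (borrow)
  1-0-1 → 0
  0-0 → 0
  1-1 → 0
  0-0 → 0
  0-1 → 1 (borrow)
  0-1-1 → 0 (borrow)
  0-1-1 → 0 (borrow)
  1-0-1 → 0
  0-0 → 0
  1-0 → 1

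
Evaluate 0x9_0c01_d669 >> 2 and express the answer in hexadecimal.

2 bits is not a whole number of base-16 digits; in binary: 100100001100000000011101011001101001 >> 2 = 1001000011000000000111010110011010.

0x24300759a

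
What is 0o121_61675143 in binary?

0b1010001110001110111101001100011

Each octal digit is 3 bits: 1=001 2=010 1=001 6=110 1=001 6=110 7=111 5=101 1=001 4=100 3=011.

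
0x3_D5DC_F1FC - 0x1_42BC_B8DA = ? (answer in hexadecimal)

Subtract column by column in base 16:
  C-A → 2
  F-D → 2
  1-8 → 9 (borrow)
  F-B-1 → 3
  C-C → 0
  D-B → 2
  5-2 → 3
  D-4 → 9
  3-1 → 2

0x293203922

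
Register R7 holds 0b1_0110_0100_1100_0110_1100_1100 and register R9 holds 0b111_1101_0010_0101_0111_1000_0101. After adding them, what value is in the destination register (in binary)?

0b1001001101110001111001010001

Add column by column in base 2, right to left:
  0+1 = 1
  0+0 = 0
  1+1 = 0 carry 1
  1+0+1 = 0 carry 1
  0+0+1 = 1
  0+0 = 0
  1+0 = 1
  1+1 = 0 carry 1
  0+1+1 = 0 carry 1
  1+1+1 = 1 carry 1
  1+1+1 = 1 carry 1
  0+0+1 = 1
  0+1 = 1
  0+0 = 0
  1+1 = 0 carry 1
  1+0+1 = 0 carry 1
  0+0+1 = 1
  0+1 = 1
  1+0 = 1
  0+0 = 0
  0+1 = 1
  1+0 = 1
  1+1 = 0 carry 1
  0+1+1 = 0 carry 1
  1+1+1 = 1 carry 1
  0+1+1 = 0 carry 1
  0+1+1 = 0 carry 1
  final carry 1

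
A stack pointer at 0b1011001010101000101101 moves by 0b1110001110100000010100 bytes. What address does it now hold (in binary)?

Add column by column in base 2, right to left:
  1+0 = 1
  0+0 = 0
  1+1 = 0 carry 1
  1+0+1 = 0 carry 1
  0+1+1 = 0 carry 1
  1+0+1 = 0 carry 1
  0+0+1 = 1
  0+0 = 0
  0+0 = 0
  1+0 = 1
  0+0 = 0
  1+1 = 0 carry 1
  0+0+1 = 1
  1+1 = 0 carry 1
  0+1+1 = 0 carry 1
  1+1+1 = 1 carry 1
  0+0+1 = 1
  0+0 = 0
  1+0 = 1
  1+1 = 0 carry 1
  0+1+1 = 0 carry 1
  1+1+1 = 1 carry 1
  final carry 1

0b11001011001001001000001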